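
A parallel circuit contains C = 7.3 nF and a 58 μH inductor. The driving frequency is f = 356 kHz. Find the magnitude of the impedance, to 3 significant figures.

ω = 2πf = 2.237e+06 rad/s
X_L = ωL = 130 Ω
X_C = 1/(ωC) = 61.2 Ω
Parallel: admittances add. Y = 1/(jωL) + jωC
Y = (0 + j0.00862) S
|Y| = 0.00862 S → |Z| = 1/|Y| = 116 Ω, ∠Z = −∠Y = -90.0°

116 Ω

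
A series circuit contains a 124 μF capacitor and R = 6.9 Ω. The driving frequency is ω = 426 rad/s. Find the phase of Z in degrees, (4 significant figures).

X_C = 1/(ωC) = 18.93 Ω
Z = 6.900 − j18.93 Ω
|Z| = √(6.900² + 18.93²) = 20.15 Ω
∠Z = arctan(-18.93/6.900) = -69.97°

-69.97°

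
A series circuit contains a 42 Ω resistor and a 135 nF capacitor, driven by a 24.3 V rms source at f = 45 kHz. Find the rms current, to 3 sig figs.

491 mA

ω = 2πf = 282700 rad/s
X_C = 1/(ωC) = 26.2 Ω
Z = 42.0 − j26.2 Ω
|Z| = √(42.0² + 26.2²) = 49.5 Ω
I = V/|Z| = 24.3/49.5 = 491 mA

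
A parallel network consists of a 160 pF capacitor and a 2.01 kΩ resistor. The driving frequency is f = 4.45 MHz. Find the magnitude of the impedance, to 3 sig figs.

222 Ω

ω = 2πf = 2.796e+07 rad/s
X_C = 1/(ωC) = 224 Ω
Parallel: admittances add. Y = 1/R + jωC
Y = (0.000498 + j0.00447) S
|Y| = 0.00450 S → |Z| = 1/|Y| = 222 Ω, ∠Z = −∠Y = -83.7°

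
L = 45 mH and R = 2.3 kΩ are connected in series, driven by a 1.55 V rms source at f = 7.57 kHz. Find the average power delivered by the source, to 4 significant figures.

ω = 2πf = 47560 rad/s
X_L = ωL = 2140 Ω
Z = 2300 + j2140 Ω
|Z| = √(2300² + 2140²) = 3142 Ω
∠Z = arctan(2140/2300) = 42.94°
I = V/|Z| = 493.3 μA
P = VI cos φ = 1.55 × 0.0004933 × cos(42.94°) = 559.8 μW

559.8 μW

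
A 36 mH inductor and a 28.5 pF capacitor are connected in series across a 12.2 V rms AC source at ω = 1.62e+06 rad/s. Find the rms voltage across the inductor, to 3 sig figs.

19.4 V

X_L = ωL = 58300 Ω
X_C = 1/(ωC) = 21700 Ω
Net reactance X = X_L − X_C = 36700 Ω
Z = j36700 Ω
|Z| = √(0² + 36700²) = 36700 Ω
I = V/|Z| = 333 μA
V_L = I·|Z_L| = 0.000333 × 58300 = 19.4 V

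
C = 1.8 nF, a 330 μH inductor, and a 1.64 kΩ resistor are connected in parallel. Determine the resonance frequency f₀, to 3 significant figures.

ω₀ = 1/√(LC) = 1/√(0.00033 × 1.8e-09) = 1.297e+06 rad/s
f₀ = ω₀/(2π) = 207 kHz

207 kHz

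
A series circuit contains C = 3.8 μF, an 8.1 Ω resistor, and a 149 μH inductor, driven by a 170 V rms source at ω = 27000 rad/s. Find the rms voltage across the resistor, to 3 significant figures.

139 V

X_L = ωL = 4.02 Ω
X_C = 1/(ωC) = 9.75 Ω
Net reactance X = X_L − X_C = -5.72 Ω
Z = 8.10 − j5.72 Ω
|Z| = √(8.10² + 5.72²) = 9.92 Ω
I = V/|Z| = 17.1 A
V_R = I·|Z_R| = 17.1 × 8.10 = 139 V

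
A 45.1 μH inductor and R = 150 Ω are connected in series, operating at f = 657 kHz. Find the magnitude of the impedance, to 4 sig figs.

239.1 Ω

ω = 2πf = 4.128e+06 rad/s
X_L = ωL = 186.2 Ω
Z = 150.0 + j186.2 Ω
|Z| = √(150.0² + 186.2²) = 239.1 Ω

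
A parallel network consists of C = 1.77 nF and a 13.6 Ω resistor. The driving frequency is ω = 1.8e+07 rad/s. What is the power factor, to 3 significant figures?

X_C = 1/(ωC) = 31.4 Ω
Parallel: admittances add. Y = 1/R + jωC
Y = (0.0735 + j0.0319) S
|Y| = 0.0801 S → |Z| = 1/|Y| = 12.5 Ω, ∠Z = −∠Y = -23.4°
cos φ = cos(-23.4°) = 0.918

0.918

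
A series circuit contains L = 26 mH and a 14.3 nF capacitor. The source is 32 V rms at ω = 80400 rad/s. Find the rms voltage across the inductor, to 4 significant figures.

X_L = ωL = 2090 Ω
X_C = 1/(ωC) = 869.8 Ω
Net reactance X = X_L − X_C = 1221 Ω
Z = j1221 Ω
|Z| = √(0² + 1221²) = 1221 Ω
I = V/|Z| = 26.22 mA
V_L = I·|Z_L| = 0.02622 × 2090 = 54.80 V

54.80 V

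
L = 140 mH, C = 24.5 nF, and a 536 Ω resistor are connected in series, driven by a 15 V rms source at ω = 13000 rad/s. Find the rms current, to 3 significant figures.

10.5 mA

X_L = ωL = 1820 Ω
X_C = 1/(ωC) = 3140 Ω
Net reactance X = X_L − X_C = -1320 Ω
Z = 536 − j1320 Ω
|Z| = √(536² + 1320²) = 1420 Ω
I = V/|Z| = 15/1420 = 10.5 mA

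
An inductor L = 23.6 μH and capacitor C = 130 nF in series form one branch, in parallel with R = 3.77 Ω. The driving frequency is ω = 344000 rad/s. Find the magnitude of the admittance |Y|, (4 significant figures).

274.4 mS

X_L = ωL = 8.118 Ω
X_C = 1/(ωC) = 22.36 Ω
Branch 1: Z₁ = R = 3.770 Ω
Branch 2 (series LC): Z₂ = j(X_L − X_C) = −j14.24 Ω
Parallel: Z = Z₁Z₂/(Z₁+Z₂), |Z| = 3.644 Ω, ∠Z = -14.83°
|Y| = 1/|Z| = 274.4 mS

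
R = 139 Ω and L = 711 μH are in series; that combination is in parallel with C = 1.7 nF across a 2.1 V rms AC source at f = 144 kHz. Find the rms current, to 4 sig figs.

ω = 2πf = 904800 rad/s
X_L = ωL = 643.3 Ω
X_C = 1/(ωC) = 650.1 Ω
Branch 1 (R+jX_L): Z₁ = 139.0 + j643.3 Ω, |Z₁| = 658.1 Ω
Branch 2 (−jX_C): Z₂ = −j650.1 Ω
Parallel: Z = Z₁Z₂/(Z₁+Z₂), |Z| = 3075 Ω, ∠Z = -9.373°
I = V/|Z| = 2.1/3075 = 683.0 μA

683.0 μA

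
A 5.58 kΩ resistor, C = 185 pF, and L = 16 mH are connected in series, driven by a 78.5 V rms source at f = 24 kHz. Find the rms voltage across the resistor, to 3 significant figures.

ω = 2πf = 150800 rad/s
X_L = ωL = 2410 Ω
X_C = 1/(ωC) = 35800 Ω
Net reactance X = X_L − X_C = -33400 Ω
Z = 5580 − j33400 Ω
|Z| = √(5580² + 33400²) = 33900 Ω
I = V/|Z| = 2.32 mA
V_R = I·|Z_R| = 0.00232 × 5580 = 12.9 V

12.9 V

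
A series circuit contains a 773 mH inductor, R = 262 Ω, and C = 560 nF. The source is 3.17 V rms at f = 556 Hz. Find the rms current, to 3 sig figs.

ω = 2πf = 3493 rad/s
X_L = ωL = 2700 Ω
X_C = 1/(ωC) = 511 Ω
Net reactance X = X_L − X_C = 2190 Ω
Z = 262 + j2190 Ω
|Z| = √(262² + 2190²) = 2200 Ω
I = V/|Z| = 3.17/2200 = 1.44 mA

1.44 mA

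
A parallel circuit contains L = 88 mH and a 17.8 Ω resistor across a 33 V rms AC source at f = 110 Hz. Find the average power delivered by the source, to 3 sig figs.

61.2 W

ω = 2πf = 691.2 rad/s
X_L = ωL = 60.8 Ω
Parallel: admittances add. Y = 1/R + 1/(jωL)
Y = (0.0562 − j0.0164) S
|Y| = 0.0585 S → |Z| = 1/|Y| = 17.1 Ω, ∠Z = −∠Y = 16.3°
I = V/|Z| = 1.93 A
P = VI cos φ = 33 × 1.93 × cos(16.3°) = 61.2 W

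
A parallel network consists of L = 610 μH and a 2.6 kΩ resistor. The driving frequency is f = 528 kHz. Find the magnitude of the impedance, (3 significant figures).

1600 Ω

ω = 2πf = 3.318e+06 rad/s
X_L = ωL = 2020 Ω
Parallel: admittances add. Y = 1/R + 1/(jωL)
Y = (0.000385 − j0.000494) S
|Y| = 0.000626 S → |Z| = 1/|Y| = 1600 Ω, ∠Z = −∠Y = 52.1°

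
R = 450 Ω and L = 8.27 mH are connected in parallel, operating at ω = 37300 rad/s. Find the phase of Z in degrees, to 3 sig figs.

X_L = ωL = 308 Ω
Parallel: admittances add. Y = 1/R + 1/(jωL)
Y = (0.00222 − j0.00324) S
|Y| = 0.00393 S → |Z| = 1/|Y| = 254 Ω, ∠Z = −∠Y = 55.6°

55.6°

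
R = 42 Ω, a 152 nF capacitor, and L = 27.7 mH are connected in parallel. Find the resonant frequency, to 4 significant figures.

ω₀ = 1/√(LC) = 1/√(0.0277 × 1.52e-07) = 15410 rad/s
f₀ = ω₀/(2π) = 2.453 kHz

2.453 kHz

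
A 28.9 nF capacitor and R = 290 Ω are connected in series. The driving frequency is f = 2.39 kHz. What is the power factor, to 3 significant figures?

0.125

ω = 2πf = 15020 rad/s
X_C = 1/(ωC) = 2300 Ω
Z = 290 − j2300 Ω
|Z| = √(290² + 2300²) = 2320 Ω
∠Z = arctan(-2300/290) = -82.8°
cos φ = cos(-82.8°) = 0.125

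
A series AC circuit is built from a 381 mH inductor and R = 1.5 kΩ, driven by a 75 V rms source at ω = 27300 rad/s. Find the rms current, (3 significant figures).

7.14 mA

X_L = ωL = 10400 Ω
Z = 1500 + j10400 Ω
|Z| = √(1500² + 10400²) = 10500 Ω
I = V/|Z| = 75/10500 = 7.14 mA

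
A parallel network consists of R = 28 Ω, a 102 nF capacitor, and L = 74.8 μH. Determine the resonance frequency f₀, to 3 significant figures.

57.6 kHz

ω₀ = 1/√(LC) = 1/√(7.48e-05 × 1.02e-07) = 362000 rad/s
f₀ = ω₀/(2π) = 57.6 kHz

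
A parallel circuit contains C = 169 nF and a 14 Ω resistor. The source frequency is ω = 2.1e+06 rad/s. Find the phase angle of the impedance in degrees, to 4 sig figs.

X_C = 1/(ωC) = 2.818 Ω
Parallel: admittances add. Y = 1/R + jωC
Y = (0.07143 + j0.3549) S
|Y| = 0.3620 S → |Z| = 1/|Y| = 2.762 Ω, ∠Z = −∠Y = -78.62°

-78.62°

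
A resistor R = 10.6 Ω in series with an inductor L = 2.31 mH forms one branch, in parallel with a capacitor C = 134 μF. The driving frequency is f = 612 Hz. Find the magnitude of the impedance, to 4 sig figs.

2.118 Ω

ω = 2πf = 3845 rad/s
X_L = ωL = 8.883 Ω
X_C = 1/(ωC) = 1.941 Ω
Branch 1 (R+jX_L): Z₁ = 10.60 + j8.883 Ω, |Z₁| = 13.83 Ω
Branch 2 (−jX_C): Z₂ = −j1.941 Ω
Parallel: Z = Z₁Z₂/(Z₁+Z₂), |Z| = 2.118 Ω, ∠Z = -83.26°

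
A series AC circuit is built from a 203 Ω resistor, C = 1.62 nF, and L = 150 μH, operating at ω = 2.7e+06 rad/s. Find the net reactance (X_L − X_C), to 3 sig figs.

176 Ω

X_L = ωL = 405 Ω
X_C = 1/(ωC) = 229 Ω
X = 405 − 229 = 176 Ω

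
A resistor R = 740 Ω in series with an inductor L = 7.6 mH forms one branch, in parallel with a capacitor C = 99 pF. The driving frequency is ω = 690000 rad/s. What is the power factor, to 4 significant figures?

0.2170

X_L = ωL = 5244 Ω
X_C = 1/(ωC) = 14640 Ω
Branch 1 (R+jX_L): Z₁ = 740.0 + j5244 Ω, |Z₁| = 5296 Ω
Branch 2 (−jX_C): Z₂ = −j14640 Ω
Parallel: Z = Z₁Z₂/(Z₁+Z₂), |Z| = 8226 Ω, ∠Z = 77.46°
cos φ = cos(77.46°) = 0.2170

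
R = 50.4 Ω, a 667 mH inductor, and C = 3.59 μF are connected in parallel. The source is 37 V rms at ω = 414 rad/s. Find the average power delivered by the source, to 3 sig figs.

27.2 W

X_L = ωL = 276 Ω
X_C = 1/(ωC) = 673 Ω
Parallel: admittances add. Y = 1/R + 1/(jωL) + jωC
Y = (0.0198 − j0.00214) S
|Y| = 0.0200 S → |Z| = 1/|Y| = 50.1 Ω, ∠Z = −∠Y = 6.14°
I = V/|Z| = 738 mA
P = VI cos φ = 37 × 0.738 × cos(6.14°) = 27.2 W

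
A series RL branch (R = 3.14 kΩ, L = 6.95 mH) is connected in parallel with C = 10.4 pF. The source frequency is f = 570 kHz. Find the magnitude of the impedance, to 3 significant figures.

ω = 2πf = 3.581e+06 rad/s
X_L = ωL = 24900 Ω
X_C = 1/(ωC) = 26800 Ω
Branch 1 (R+jX_L): Z₁ = 3140 + j24900 Ω, |Z₁| = 25100 Ω
Branch 2 (−jX_C): Z₂ = −j26800 Ω
Parallel: Z = Z₁Z₂/(Z₁+Z₂), |Z| = 182000 Ω, ∠Z = 24.7°

182000 Ω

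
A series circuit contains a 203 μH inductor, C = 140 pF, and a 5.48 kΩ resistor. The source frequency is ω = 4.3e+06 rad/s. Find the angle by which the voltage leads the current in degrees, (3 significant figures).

-8.19°

X_L = ωL = 873 Ω
X_C = 1/(ωC) = 1660 Ω
Net reactance X = X_L − X_C = -788 Ω
Z = 5480 − j788 Ω
|Z| = √(5480² + 788²) = 5540 Ω
∠Z = arctan(-788/5480) = -8.19°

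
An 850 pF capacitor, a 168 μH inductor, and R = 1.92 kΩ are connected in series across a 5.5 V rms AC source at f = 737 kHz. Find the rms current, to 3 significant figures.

2.76 mA

ω = 2πf = 4.631e+06 rad/s
X_L = ωL = 778 Ω
X_C = 1/(ωC) = 254 Ω
Net reactance X = X_L − X_C = 524 Ω
Z = 1920 + j524 Ω
|Z| = √(1920² + 524²) = 1990 Ω
I = V/|Z| = 5.5/1990 = 2.76 mA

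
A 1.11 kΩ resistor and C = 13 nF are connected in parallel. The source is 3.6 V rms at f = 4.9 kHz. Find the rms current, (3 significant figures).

ω = 2πf = 30790 rad/s
X_C = 1/(ωC) = 2500 Ω
Parallel: admittances add. Y = 1/R + jωC
Y = (0.000901 + j0.000400) S
|Y| = 0.000986 S → |Z| = 1/|Y| = 1010 Ω, ∠Z = −∠Y = -24.0°
I = V/|Z| = 3.6/1010 = 3.55 mA

3.55 mA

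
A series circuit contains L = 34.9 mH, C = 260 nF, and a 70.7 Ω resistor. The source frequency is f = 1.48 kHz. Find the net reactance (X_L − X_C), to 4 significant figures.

-89.07 Ω

ω = 2πf = 9299 rad/s
X_L = ωL = 324.5 Ω
X_C = 1/(ωC) = 413.6 Ω
X = 324.5 − 413.6 = -89.07 Ω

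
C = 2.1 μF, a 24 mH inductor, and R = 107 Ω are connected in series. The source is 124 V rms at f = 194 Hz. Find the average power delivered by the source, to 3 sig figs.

11.6 W

ω = 2πf = 1219 rad/s
X_L = ωL = 29.3 Ω
X_C = 1/(ωC) = 391 Ω
Net reactance X = X_L − X_C = -361 Ω
Z = 107 − j361 Ω
|Z| = √(107² + 361²) = 377 Ω
∠Z = arctan(-361/107) = -73.5°
I = V/|Z| = 329 mA
P = VI cos φ = 124 × 0.329 × cos(-73.5°) = 11.6 W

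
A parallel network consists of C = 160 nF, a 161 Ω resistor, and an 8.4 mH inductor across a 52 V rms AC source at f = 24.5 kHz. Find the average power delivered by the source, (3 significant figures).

ω = 2πf = 153900 rad/s
X_L = ωL = 1290 Ω
X_C = 1/(ωC) = 40.6 Ω
Parallel: admittances add. Y = 1/R + 1/(jωL) + jωC
Y = (0.00621 + j0.0239) S
|Y| = 0.0247 S → |Z| = 1/|Y| = 40.6 Ω, ∠Z = −∠Y = -75.4°
I = V/|Z| = 1.28 A
P = VI cos φ = 52 × 1.28 × cos(-75.4°) = 16.8 W

16.8 W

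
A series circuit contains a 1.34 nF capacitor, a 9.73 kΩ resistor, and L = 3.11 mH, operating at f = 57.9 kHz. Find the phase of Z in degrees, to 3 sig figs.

ω = 2πf = 363800 rad/s
X_L = ωL = 1130 Ω
X_C = 1/(ωC) = 2050 Ω
Net reactance X = X_L − X_C = -920 Ω
Z = 9730 − j920 Ω
|Z| = √(9730² + 920²) = 9770 Ω
∠Z = arctan(-920/9730) = -5.40°

-5.40°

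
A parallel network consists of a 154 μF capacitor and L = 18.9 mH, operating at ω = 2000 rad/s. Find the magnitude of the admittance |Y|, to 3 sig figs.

X_L = ωL = 37.8 Ω
X_C = 1/(ωC) = 3.25 Ω
Parallel: admittances add. Y = 1/(jωL) + jωC
Y = (0 + j0.282) S
|Y| = 0.282 S → |Z| = 1/|Y| = 3.55 Ω, ∠Z = −∠Y = -90.0°

282 mS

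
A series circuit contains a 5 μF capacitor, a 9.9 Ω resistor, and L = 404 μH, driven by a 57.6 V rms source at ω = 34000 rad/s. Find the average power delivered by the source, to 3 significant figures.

X_L = ωL = 13.7 Ω
X_C = 1/(ωC) = 5.88 Ω
Net reactance X = X_L − X_C = 7.85 Ω
Z = 9.90 + j7.85 Ω
|Z| = √(9.90² + 7.85²) = 12.6 Ω
∠Z = arctan(7.85/9.90) = 38.4°
I = V/|Z| = 4.56 A
P = VI cos φ = 57.6 × 4.56 × cos(38.4°) = 206 W

206 W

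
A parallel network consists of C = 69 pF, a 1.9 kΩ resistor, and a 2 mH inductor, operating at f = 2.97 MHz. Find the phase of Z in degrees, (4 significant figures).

ω = 2πf = 1.866e+07 rad/s
X_L = ωL = 37320 Ω
X_C = 1/(ωC) = 776.6 Ω
Parallel: admittances add. Y = 1/R + 1/(jωL) + jωC
Y = (0.0005263 + j0.001261) S
|Y| = 0.001366 S → |Z| = 1/|Y| = 731.9 Ω, ∠Z = −∠Y = -67.34°

-67.34°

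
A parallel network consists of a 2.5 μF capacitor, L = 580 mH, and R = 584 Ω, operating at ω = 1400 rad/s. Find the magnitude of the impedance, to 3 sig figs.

352 Ω

X_L = ωL = 812 Ω
X_C = 1/(ωC) = 286 Ω
Parallel: admittances add. Y = 1/R + 1/(jωL) + jωC
Y = (0.00171 + j0.00227) S
|Y| = 0.00284 S → |Z| = 1/|Y| = 352 Ω, ∠Z = −∠Y = -53.0°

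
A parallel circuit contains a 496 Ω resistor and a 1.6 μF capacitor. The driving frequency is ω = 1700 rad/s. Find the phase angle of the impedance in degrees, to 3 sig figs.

-53.5°

X_C = 1/(ωC) = 368 Ω
Parallel: admittances add. Y = 1/R + jωC
Y = (0.00202 + j0.00272) S
|Y| = 0.00339 S → |Z| = 1/|Y| = 295 Ω, ∠Z = −∠Y = -53.5°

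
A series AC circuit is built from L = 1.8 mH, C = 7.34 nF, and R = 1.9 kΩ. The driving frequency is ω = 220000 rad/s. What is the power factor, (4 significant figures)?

0.9932

X_L = ωL = 396.0 Ω
X_C = 1/(ωC) = 619.3 Ω
Net reactance X = X_L − X_C = -223.3 Ω
Z = 1900 − j223.3 Ω
|Z| = √(1900² + 223.3²) = 1913 Ω
∠Z = arctan(-223.3/1900) = -6.702°
cos φ = cos(-6.702°) = 0.9932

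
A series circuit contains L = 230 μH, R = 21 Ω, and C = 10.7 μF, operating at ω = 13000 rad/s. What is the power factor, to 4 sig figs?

0.9806

X_L = ωL = 2.990 Ω
X_C = 1/(ωC) = 7.189 Ω
Net reactance X = X_L − X_C = -4.199 Ω
Z = 21.00 − j4.199 Ω
|Z| = √(21.00² + 4.199²) = 21.42 Ω
∠Z = arctan(-4.199/21.00) = -11.31°
cos φ = cos(-11.31°) = 0.9806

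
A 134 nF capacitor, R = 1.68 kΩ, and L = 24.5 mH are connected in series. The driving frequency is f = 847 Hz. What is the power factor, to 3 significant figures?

ω = 2πf = 5322 rad/s
X_L = ωL = 130 Ω
X_C = 1/(ωC) = 1400 Ω
Net reactance X = X_L − X_C = -1270 Ω
Z = 1680 − j1270 Ω
|Z| = √(1680² + 1270²) = 2110 Ω
∠Z = arctan(-1270/1680) = -37.1°
cos φ = cos(-37.1°) = 0.797

0.797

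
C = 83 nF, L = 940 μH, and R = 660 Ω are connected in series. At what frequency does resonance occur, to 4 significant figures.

ω₀ = 1/√(LC) = 1/√(0.00094 × 8.3e-08) = 113200 rad/s
f₀ = ω₀/(2π) = 18.02 kHz

18.02 kHz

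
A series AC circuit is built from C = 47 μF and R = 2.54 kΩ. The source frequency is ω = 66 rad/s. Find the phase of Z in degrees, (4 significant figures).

X_C = 1/(ωC) = 322.4 Ω
Z = 2540 − j322.4 Ω
|Z| = √(2540² + 322.4²) = 2560 Ω
∠Z = arctan(-322.4/2540) = -7.233°

-7.233°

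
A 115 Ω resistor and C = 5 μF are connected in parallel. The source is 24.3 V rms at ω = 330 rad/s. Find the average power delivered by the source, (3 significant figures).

5.13 W

X_C = 1/(ωC) = 606 Ω
Parallel: admittances add. Y = 1/R + jωC
Y = (0.00870 + j0.00165) S
|Y| = 0.00885 S → |Z| = 1/|Y| = 113 Ω, ∠Z = −∠Y = -10.7°
I = V/|Z| = 215 mA
P = VI cos φ = 24.3 × 0.215 × cos(-10.7°) = 5.13 W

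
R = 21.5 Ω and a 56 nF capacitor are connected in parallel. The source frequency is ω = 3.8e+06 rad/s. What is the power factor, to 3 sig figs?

0.214

X_C = 1/(ωC) = 4.70 Ω
Parallel: admittances add. Y = 1/R + jωC
Y = (0.0465 + j0.213) S
|Y| = 0.218 S → |Z| = 1/|Y| = 4.59 Ω, ∠Z = −∠Y = -77.7°
cos φ = cos(-77.7°) = 0.214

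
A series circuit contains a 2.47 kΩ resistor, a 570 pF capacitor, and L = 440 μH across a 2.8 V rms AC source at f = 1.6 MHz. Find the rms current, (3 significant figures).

ω = 2πf = 1.005e+07 rad/s
X_L = ωL = 4420 Ω
X_C = 1/(ωC) = 175 Ω
Net reactance X = X_L − X_C = 4250 Ω
Z = 2470 + j4250 Ω
|Z| = √(2470² + 4250²) = 4910 Ω
I = V/|Z| = 2.8/4910 = 570 μA

570 μA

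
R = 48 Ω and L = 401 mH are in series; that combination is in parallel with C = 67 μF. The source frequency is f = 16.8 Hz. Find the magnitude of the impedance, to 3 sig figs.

ω = 2πf = 105.6 rad/s
X_L = ωL = 42.3 Ω
X_C = 1/(ωC) = 141 Ω
Branch 1 (R+jX_L): Z₁ = 48.0 + j42.3 Ω, |Z₁| = 64.0 Ω
Branch 2 (−jX_C): Z₂ = −j141 Ω
Parallel: Z = Z₁Z₂/(Z₁+Z₂), |Z| = 82.2 Ω, ∠Z = 15.6°

82.2 Ω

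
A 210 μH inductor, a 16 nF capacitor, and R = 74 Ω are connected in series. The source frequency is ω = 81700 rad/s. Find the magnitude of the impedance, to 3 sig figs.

X_L = ωL = 17.2 Ω
X_C = 1/(ωC) = 765 Ω
Net reactance X = X_L − X_C = -748 Ω
Z = 74.0 − j748 Ω
|Z| = √(74.0² + 748²) = 751 Ω

751 Ω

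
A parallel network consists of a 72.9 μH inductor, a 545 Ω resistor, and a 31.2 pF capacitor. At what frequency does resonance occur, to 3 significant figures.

3.34 MHz

ω₀ = 1/√(LC) = 1/√(7.29e-05 × 3.12e-11) = 2.097e+07 rad/s
f₀ = ω₀/(2π) = 3.34 MHz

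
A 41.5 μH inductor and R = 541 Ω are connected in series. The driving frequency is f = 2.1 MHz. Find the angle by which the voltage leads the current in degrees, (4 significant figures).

ω = 2πf = 1.319e+07 rad/s
X_L = ωL = 547.6 Ω
Z = 541.0 + j547.6 Ω
|Z| = √(541.0² + 547.6²) = 769.8 Ω
∠Z = arctan(547.6/541.0) = 45.35°

45.35°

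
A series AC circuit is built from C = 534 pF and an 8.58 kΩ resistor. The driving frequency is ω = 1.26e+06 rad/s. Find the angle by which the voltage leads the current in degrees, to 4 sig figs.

-9.827°

X_C = 1/(ωC) = 1486 Ω
Z = 8580 − j1486 Ω
|Z| = √(8580² + 1486²) = 8708 Ω
∠Z = arctan(-1486/8580) = -9.827°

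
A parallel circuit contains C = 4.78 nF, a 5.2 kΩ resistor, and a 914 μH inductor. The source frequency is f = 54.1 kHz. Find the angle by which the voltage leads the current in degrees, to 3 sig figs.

ω = 2πf = 339900 rad/s
X_L = ωL = 311 Ω
X_C = 1/(ωC) = 615 Ω
Parallel: admittances add. Y = 1/R + 1/(jωL) + jωC
Y = (0.000192 − j0.00159) S
|Y| = 0.00161 S → |Z| = 1/|Y| = 623 Ω, ∠Z = −∠Y = 83.1°

83.1°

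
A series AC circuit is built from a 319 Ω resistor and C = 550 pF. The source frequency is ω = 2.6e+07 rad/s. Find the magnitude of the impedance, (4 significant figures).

X_C = 1/(ωC) = 69.93 Ω
Z = 319.0 − j69.93 Ω
|Z| = √(319.0² + 69.93²) = 326.6 Ω

326.6 Ω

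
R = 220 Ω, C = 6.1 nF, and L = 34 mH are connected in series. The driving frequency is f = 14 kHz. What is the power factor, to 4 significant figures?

ω = 2πf = 87960 rad/s
X_L = ωL = 2991 Ω
X_C = 1/(ωC) = 1864 Ω
Net reactance X = X_L − X_C = 1127 Ω
Z = 220.0 + j1127 Ω
|Z| = √(220.0² + 1127²) = 1148 Ω
∠Z = arctan(1127/220.0) = 78.96°
cos φ = cos(78.96°) = 0.1916

0.1916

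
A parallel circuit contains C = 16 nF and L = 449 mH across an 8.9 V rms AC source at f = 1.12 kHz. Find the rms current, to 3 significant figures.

1.81 mA

ω = 2πf = 7037 rad/s
X_L = ωL = 3160 Ω
X_C = 1/(ωC) = 8880 Ω
Parallel: admittances add. Y = 1/(jωL) + jωC
Y = (0 − j0.000204) S
|Y| = 0.000204 S → |Z| = 1/|Y| = 4900 Ω, ∠Z = −∠Y = 90.0°
I = V/|Z| = 8.9/4900 = 1.81 mA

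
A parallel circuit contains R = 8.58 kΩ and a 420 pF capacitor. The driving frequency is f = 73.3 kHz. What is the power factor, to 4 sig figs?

ω = 2πf = 460600 rad/s
X_C = 1/(ωC) = 5170 Ω
Parallel: admittances add. Y = 1/R + jωC
Y = (0.0001166 + j0.0001934) S
|Y| = 0.0002258 S → |Z| = 1/|Y| = 4428 Ω, ∠Z = −∠Y = -58.93°
cos φ = cos(-58.93°) = 0.5161

0.5161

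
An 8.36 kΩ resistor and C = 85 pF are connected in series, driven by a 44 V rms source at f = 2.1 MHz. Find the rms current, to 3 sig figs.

ω = 2πf = 1.319e+07 rad/s
X_C = 1/(ωC) = 892 Ω
Z = 8360 − j892 Ω
|Z| = √(8360² + 892²) = 8410 Ω
I = V/|Z| = 44/8410 = 5.23 mA

5.23 mA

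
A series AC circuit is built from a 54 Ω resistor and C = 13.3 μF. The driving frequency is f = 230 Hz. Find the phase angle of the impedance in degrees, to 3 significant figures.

ω = 2πf = 1445 rad/s
X_C = 1/(ωC) = 52.0 Ω
Z = 54.0 − j52.0 Ω
|Z| = √(54.0² + 52.0²) = 75.0 Ω
∠Z = arctan(-52.0/54.0) = -43.9°

-43.9°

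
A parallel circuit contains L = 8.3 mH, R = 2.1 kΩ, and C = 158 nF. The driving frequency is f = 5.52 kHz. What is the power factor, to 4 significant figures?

ω = 2πf = 34680 rad/s
X_L = ωL = 287.9 Ω
X_C = 1/(ωC) = 182.5 Ω
Parallel: admittances add. Y = 1/R + 1/(jωL) + jωC
Y = (0.0004762 + j0.002006) S
|Y| = 0.002062 S → |Z| = 1/|Y| = 485.0 Ω, ∠Z = −∠Y = -76.65°
cos φ = cos(-76.65°) = 0.2309

0.2309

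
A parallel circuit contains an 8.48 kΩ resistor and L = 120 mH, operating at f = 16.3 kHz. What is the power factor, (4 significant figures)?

0.8231

ω = 2πf = 102400 rad/s
X_L = ωL = 12290 Ω
Parallel: admittances add. Y = 1/R + 1/(jωL)
Y = (0.0001179 − j8.137e-05) S
|Y| = 0.0001433 S → |Z| = 1/|Y| = 6980 Ω, ∠Z = −∠Y = 34.61°
cos φ = cos(34.61°) = 0.8231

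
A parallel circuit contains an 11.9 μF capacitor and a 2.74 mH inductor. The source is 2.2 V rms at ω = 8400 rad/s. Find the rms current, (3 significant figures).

X_L = ωL = 23.0 Ω
X_C = 1/(ωC) = 10.0 Ω
Parallel: admittances add. Y = 1/(jωL) + jωC
Y = (0 + j0.0565) S
|Y| = 0.0565 S → |Z| = 1/|Y| = 17.7 Ω, ∠Z = −∠Y = -90.0°
I = V/|Z| = 2.2/17.7 = 124 mA

124 mA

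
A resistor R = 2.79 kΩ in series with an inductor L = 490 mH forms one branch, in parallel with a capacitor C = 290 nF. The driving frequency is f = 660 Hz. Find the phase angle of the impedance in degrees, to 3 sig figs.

-77.2°

ω = 2πf = 4147 rad/s
X_L = ωL = 2030 Ω
X_C = 1/(ωC) = 832 Ω
Branch 1 (R+jX_L): Z₁ = 2790 + j2030 Ω, |Z₁| = 3450 Ω
Branch 2 (−jX_C): Z₂ = −j832 Ω
Parallel: Z = Z₁Z₂/(Z₁+Z₂), |Z| = 945 Ω, ∠Z = -77.2°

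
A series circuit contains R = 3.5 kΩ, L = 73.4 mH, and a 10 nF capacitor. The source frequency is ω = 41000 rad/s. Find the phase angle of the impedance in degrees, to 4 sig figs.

X_L = ωL = 3009 Ω
X_C = 1/(ωC) = 2439 Ω
Net reactance X = X_L − X_C = 570.4 Ω
Z = 3500 + j570.4 Ω
|Z| = √(3500² + 570.4²) = 3546 Ω
∠Z = arctan(570.4/3500) = 9.256°

9.256°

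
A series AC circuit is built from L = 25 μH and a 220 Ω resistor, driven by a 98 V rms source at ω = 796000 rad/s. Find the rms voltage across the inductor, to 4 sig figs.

X_L = ωL = 19.90 Ω
Z = 220.0 + j19.90 Ω
|Z| = √(220.0² + 19.90²) = 220.9 Ω
I = V/|Z| = 443.6 mA
V_L = I·|Z_L| = 0.4436 × 19.90 = 8.829 V

8.829 V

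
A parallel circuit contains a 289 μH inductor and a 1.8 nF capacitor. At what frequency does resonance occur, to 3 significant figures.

ω₀ = 1/√(LC) = 1/√(0.000289 × 1.8e-09) = 1.386e+06 rad/s
f₀ = ω₀/(2π) = 221 kHz

221 kHz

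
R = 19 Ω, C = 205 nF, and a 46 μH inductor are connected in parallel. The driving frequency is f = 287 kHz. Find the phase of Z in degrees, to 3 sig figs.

-81.6°

ω = 2πf = 1.803e+06 rad/s
X_L = ωL = 83.0 Ω
X_C = 1/(ωC) = 2.71 Ω
Parallel: admittances add. Y = 1/R + 1/(jωL) + jωC
Y = (0.0526 + j0.358) S
|Y| = 0.361 S → |Z| = 1/|Y| = 2.77 Ω, ∠Z = −∠Y = -81.6°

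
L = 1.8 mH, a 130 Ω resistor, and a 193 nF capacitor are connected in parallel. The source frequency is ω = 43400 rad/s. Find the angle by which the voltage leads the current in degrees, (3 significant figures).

X_L = ωL = 78.1 Ω
X_C = 1/(ωC) = 119 Ω
Parallel: admittances add. Y = 1/R + 1/(jωL) + jωC
Y = (0.00769 − j0.00442) S
|Y| = 0.00887 S → |Z| = 1/|Y| = 113 Ω, ∠Z = −∠Y = 29.9°

29.9°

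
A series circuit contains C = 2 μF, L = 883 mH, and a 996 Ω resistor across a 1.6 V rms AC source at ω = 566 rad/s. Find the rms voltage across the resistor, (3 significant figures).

1.49 V

X_L = ωL = 500 Ω
X_C = 1/(ωC) = 883 Ω
Net reactance X = X_L − X_C = -384 Ω
Z = 996 − j384 Ω
|Z| = √(996² + 384²) = 1070 Ω
I = V/|Z| = 1.50 mA
V_R = I·|Z_R| = 0.00150 × 996 = 1.49 V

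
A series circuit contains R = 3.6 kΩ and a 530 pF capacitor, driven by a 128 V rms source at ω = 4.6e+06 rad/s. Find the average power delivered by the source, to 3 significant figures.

X_C = 1/(ωC) = 410 Ω
Z = 3600 − j410 Ω
|Z| = √(3600² + 410²) = 3620 Ω
∠Z = arctan(-410/3600) = -6.50°
I = V/|Z| = 35.3 mA
P = VI cos φ = 128 × 0.0353 × cos(-6.50°) = 4.49 W

4.49 W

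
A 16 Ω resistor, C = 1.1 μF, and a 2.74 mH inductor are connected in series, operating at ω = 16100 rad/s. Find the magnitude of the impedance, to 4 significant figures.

X_L = ωL = 44.11 Ω
X_C = 1/(ωC) = 56.47 Ω
Net reactance X = X_L − X_C = -12.35 Ω
Z = 16.00 − j12.35 Ω
|Z| = √(16.00² + 12.35²) = 20.21 Ω

20.21 Ω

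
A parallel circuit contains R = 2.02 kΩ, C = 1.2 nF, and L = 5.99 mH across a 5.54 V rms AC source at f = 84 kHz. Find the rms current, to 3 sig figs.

ω = 2πf = 527800 rad/s
X_L = ωL = 3160 Ω
X_C = 1/(ωC) = 1580 Ω
Parallel: admittances add. Y = 1/R + 1/(jωL) + jωC
Y = (0.000495 + j0.000317) S
|Y| = 0.000588 S → |Z| = 1/|Y| = 1700 Ω, ∠Z = −∠Y = -32.6°
I = V/|Z| = 5.54/1700 = 3.26 mA

3.26 mA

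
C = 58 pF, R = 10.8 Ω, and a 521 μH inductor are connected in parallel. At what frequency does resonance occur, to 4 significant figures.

ω₀ = 1/√(LC) = 1/√(0.000521 × 5.8e-11) = 5.753e+06 rad/s
f₀ = ω₀/(2π) = 915.6 kHz

915.6 kHz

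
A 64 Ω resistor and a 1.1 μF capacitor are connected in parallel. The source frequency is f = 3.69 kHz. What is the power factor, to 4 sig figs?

ω = 2πf = 23180 rad/s
X_C = 1/(ωC) = 39.21 Ω
Parallel: admittances add. Y = 1/R + jωC
Y = (0.01562 + j0.02550) S
|Y| = 0.02991 S → |Z| = 1/|Y| = 33.43 Ω, ∠Z = −∠Y = -58.51°
cos φ = cos(-58.51°) = 0.5224

0.5224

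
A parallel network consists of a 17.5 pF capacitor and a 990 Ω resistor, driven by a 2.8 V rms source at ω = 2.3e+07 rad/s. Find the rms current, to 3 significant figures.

X_C = 1/(ωC) = 2480 Ω
Parallel: admittances add. Y = 1/R + jωC
Y = (0.00101 + j0.000403) S
|Y| = 0.00109 S → |Z| = 1/|Y| = 920 Ω, ∠Z = −∠Y = -21.7°
I = V/|Z| = 2.8/920 = 3.04 mA

3.04 mA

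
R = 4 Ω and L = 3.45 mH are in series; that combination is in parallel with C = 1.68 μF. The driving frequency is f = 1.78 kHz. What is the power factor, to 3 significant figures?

0.362

ω = 2πf = 11180 rad/s
X_L = ωL = 38.6 Ω
X_C = 1/(ωC) = 53.2 Ω
Branch 1 (R+jX_L): Z₁ = 4.00 + j38.6 Ω, |Z₁| = 38.8 Ω
Branch 2 (−jX_C): Z₂ = −j53.2 Ω
Parallel: Z = Z₁Z₂/(Z₁+Z₂), |Z| = 136 Ω, ∠Z = 68.8°
cos φ = cos(68.8°) = 0.362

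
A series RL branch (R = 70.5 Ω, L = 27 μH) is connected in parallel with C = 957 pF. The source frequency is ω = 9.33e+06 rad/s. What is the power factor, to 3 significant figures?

X_L = ωL = 252 Ω
X_C = 1/(ωC) = 112 Ω
Branch 1 (R+jX_L): Z₁ = 70.5 + j252 Ω, |Z₁| = 262 Ω
Branch 2 (−jX_C): Z₂ = −j112 Ω
Parallel: Z = Z₁Z₂/(Z₁+Z₂), |Z| = 187 Ω, ∠Z = -78.9°
cos φ = cos(-78.9°) = 0.193

0.193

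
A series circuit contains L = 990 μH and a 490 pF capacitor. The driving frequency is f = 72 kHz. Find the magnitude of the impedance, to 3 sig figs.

ω = 2πf = 452400 rad/s
X_L = ωL = 448 Ω
X_C = 1/(ωC) = 4510 Ω
Net reactance X = X_L − X_C = -4060 Ω
Z = − j4060 Ω
|Z| = √(0² + 4060²) = 4060 Ω

4060 Ω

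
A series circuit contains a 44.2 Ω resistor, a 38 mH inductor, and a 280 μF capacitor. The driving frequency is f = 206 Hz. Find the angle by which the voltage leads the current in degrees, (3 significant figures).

ω = 2πf = 1294 rad/s
X_L = ωL = 49.2 Ω
X_C = 1/(ωC) = 2.76 Ω
Net reactance X = X_L − X_C = 46.4 Ω
Z = 44.2 + j46.4 Ω
|Z| = √(44.2² + 46.4²) = 64.1 Ω
∠Z = arctan(46.4/44.2) = 46.4°

46.4°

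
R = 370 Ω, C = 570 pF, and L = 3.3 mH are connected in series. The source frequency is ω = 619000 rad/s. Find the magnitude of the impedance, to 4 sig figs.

873.7 Ω

X_L = ωL = 2043 Ω
X_C = 1/(ωC) = 2834 Ω
Net reactance X = X_L − X_C = -791.5 Ω
Z = 370.0 − j791.5 Ω
|Z| = √(370.0² + 791.5²) = 873.7 Ω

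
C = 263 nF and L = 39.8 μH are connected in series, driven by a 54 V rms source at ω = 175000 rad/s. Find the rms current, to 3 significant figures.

X_L = ωL = 6.96 Ω
X_C = 1/(ωC) = 21.7 Ω
Net reactance X = X_L − X_C = -14.8 Ω
Z = − j14.8 Ω
|Z| = √(0² + 14.8²) = 14.8 Ω
I = V/|Z| = 54/14.8 = 3.66 A

3.66 A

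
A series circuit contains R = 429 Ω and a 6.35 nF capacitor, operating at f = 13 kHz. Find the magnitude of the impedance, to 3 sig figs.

1980 Ω

ω = 2πf = 81680 rad/s
X_C = 1/(ωC) = 1930 Ω
Z = 429 − j1930 Ω
|Z| = √(429² + 1930²) = 1980 Ω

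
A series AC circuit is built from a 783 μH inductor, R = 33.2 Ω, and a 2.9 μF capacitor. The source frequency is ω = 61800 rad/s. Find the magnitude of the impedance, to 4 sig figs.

X_L = ωL = 48.39 Ω
X_C = 1/(ωC) = 5.580 Ω
Net reactance X = X_L − X_C = 42.81 Ω
Z = 33.20 + j42.81 Ω
|Z| = √(33.20² + 42.81²) = 54.17 Ω

54.17 Ω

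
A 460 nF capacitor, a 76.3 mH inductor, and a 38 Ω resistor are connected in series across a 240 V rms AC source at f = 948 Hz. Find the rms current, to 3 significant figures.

2.47 A

ω = 2πf = 5956 rad/s
X_L = ωL = 454 Ω
X_C = 1/(ωC) = 365 Ω
Net reactance X = X_L − X_C = 89.5 Ω
Z = 38.0 + j89.5 Ω
|Z| = √(38.0² + 89.5²) = 97.2 Ω
I = V/|Z| = 240/97.2 = 2.47 A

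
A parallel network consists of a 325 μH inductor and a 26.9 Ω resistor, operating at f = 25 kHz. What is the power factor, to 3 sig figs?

ω = 2πf = 157100 rad/s
X_L = ωL = 51.1 Ω
Parallel: admittances add. Y = 1/R + 1/(jωL)
Y = (0.0372 − j0.0196) S
|Y| = 0.0420 S → |Z| = 1/|Y| = 23.8 Ω, ∠Z = −∠Y = 27.8°
cos φ = cos(27.8°) = 0.885

0.885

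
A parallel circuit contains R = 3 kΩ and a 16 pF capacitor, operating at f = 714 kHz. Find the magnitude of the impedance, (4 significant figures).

ω = 2πf = 4.486e+06 rad/s
X_C = 1/(ωC) = 13930 Ω
Parallel: admittances add. Y = 1/R + jωC
Y = (0.0003333 + j7.178e-05) S
|Y| = 0.0003410 S → |Z| = 1/|Y| = 2933 Ω, ∠Z = −∠Y = -12.15°

2933 Ω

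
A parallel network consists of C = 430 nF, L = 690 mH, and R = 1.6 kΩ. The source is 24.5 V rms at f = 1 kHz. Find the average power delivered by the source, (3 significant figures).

ω = 2πf = 6283 rad/s
X_L = ωL = 4340 Ω
X_C = 1/(ωC) = 370 Ω
Parallel: admittances add. Y = 1/R + 1/(jωL) + jωC
Y = (0.000625 + j0.00247) S
|Y| = 0.00255 S → |Z| = 1/|Y| = 392 Ω, ∠Z = −∠Y = -75.8°
I = V/|Z| = 62.4 mA
P = VI cos φ = 24.5 × 0.0624 × cos(-75.8°) = 375 mW

375 mW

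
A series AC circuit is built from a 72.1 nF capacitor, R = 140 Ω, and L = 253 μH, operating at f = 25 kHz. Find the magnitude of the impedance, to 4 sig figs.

ω = 2πf = 157100 rad/s
X_L = ωL = 39.74 Ω
X_C = 1/(ωC) = 88.30 Ω
Net reactance X = X_L − X_C = -48.56 Ω
Z = 140.0 − j48.56 Ω
|Z| = √(140.0² + 48.56²) = 148.2 Ω

148.2 Ω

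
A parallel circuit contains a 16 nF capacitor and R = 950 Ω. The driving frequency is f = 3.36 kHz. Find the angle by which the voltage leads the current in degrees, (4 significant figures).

ω = 2πf = 21110 rad/s
X_C = 1/(ωC) = 2960 Ω
Parallel: admittances add. Y = 1/R + jωC
Y = (0.001053 + j0.0003378) S
|Y| = 0.001106 S → |Z| = 1/|Y| = 904.6 Ω, ∠Z = −∠Y = -17.79°

-17.79°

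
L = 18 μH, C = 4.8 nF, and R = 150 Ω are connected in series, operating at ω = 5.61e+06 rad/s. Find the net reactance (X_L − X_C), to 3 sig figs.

63.8 Ω

X_L = ωL = 101 Ω
X_C = 1/(ωC) = 37.1 Ω
X = 101 − 37.1 = 63.8 Ω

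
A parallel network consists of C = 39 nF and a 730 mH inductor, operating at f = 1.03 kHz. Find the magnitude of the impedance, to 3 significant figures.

ω = 2πf = 6472 rad/s
X_L = ωL = 4720 Ω
X_C = 1/(ωC) = 3960 Ω
Parallel: admittances add. Y = 1/(jωL) + jωC
Y = (0 + j4.07e-05) S
|Y| = 4.07e-05 S → |Z| = 1/|Y| = 24600 Ω, ∠Z = −∠Y = -90.0°

24600 Ω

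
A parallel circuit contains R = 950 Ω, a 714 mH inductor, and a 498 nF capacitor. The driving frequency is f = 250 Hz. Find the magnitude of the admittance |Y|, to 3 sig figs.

1.06 mS

ω = 2πf = 1571 rad/s
X_L = ωL = 1120 Ω
X_C = 1/(ωC) = 1280 Ω
Parallel: admittances add. Y = 1/R + 1/(jωL) + jωC
Y = (0.00105 − j0.000109) S
|Y| = 0.00106 S → |Z| = 1/|Y| = 945 Ω, ∠Z = −∠Y = 5.93°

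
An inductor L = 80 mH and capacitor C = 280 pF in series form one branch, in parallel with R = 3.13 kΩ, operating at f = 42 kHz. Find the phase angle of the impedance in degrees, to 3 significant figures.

22.4°

ω = 2πf = 263900 rad/s
X_L = ωL = 21100 Ω
X_C = 1/(ωC) = 13500 Ω
Branch 1: Z₁ = R = 3130 Ω
Branch 2 (series LC): Z₂ = j(X_L − X_C) = j7580 Ω
Parallel: Z = Z₁Z₂/(Z₁+Z₂), |Z| = 2890 Ω, ∠Z = 22.4°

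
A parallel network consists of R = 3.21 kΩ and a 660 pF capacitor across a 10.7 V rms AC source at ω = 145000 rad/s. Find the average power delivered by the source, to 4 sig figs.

X_C = 1/(ωC) = 10450 Ω
Parallel: admittances add. Y = 1/R + jωC
Y = (0.0003115 + j9.57e-05) S
|Y| = 0.0003259 S → |Z| = 1/|Y| = 3068 Ω, ∠Z = −∠Y = -17.08°
I = V/|Z| = 3.487 mA
P = VI cos φ = 10.7 × 0.003487 × cos(-17.08°) = 35.67 mW

35.67 mW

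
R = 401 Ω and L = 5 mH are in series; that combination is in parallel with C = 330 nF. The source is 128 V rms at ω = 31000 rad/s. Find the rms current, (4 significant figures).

1.234 A

X_L = ωL = 155.0 Ω
X_C = 1/(ωC) = 97.75 Ω
Branch 1 (R+jX_L): Z₁ = 401.0 + j155.0 Ω, |Z₁| = 429.9 Ω
Branch 2 (−jX_C): Z₂ = −j97.75 Ω
Parallel: Z = Z₁Z₂/(Z₁+Z₂), |Z| = 103.7 Ω, ∠Z = -76.99°
I = V/|Z| = 128/103.7 = 1.234 A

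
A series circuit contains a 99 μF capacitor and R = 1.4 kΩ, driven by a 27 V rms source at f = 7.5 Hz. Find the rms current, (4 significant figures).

19.06 mA

ω = 2πf = 47.12 rad/s
X_C = 1/(ωC) = 214.4 Ω
Z = 1400 − j214.4 Ω
|Z| = √(1400² + 214.4²) = 1416 Ω
I = V/|Z| = 27/1416 = 19.06 mA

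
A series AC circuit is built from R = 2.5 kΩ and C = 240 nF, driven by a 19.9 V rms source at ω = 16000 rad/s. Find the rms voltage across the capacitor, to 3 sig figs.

2.06 V

X_C = 1/(ωC) = 260 Ω
Z = 2500 − j260 Ω
|Z| = √(2500² + 260²) = 2510 Ω
I = V/|Z| = 7.92 mA
V_C = I·|Z_C| = 0.00792 × 260 = 2.06 V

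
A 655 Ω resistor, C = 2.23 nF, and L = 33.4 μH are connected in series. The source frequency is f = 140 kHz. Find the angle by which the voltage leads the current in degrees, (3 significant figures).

-36.3°

ω = 2πf = 879600 rad/s
X_L = ωL = 29.4 Ω
X_C = 1/(ωC) = 510 Ω
Net reactance X = X_L − X_C = -480 Ω
Z = 655 − j480 Ω
|Z| = √(655² + 480²) = 812 Ω
∠Z = arctan(-480/655) = -36.3°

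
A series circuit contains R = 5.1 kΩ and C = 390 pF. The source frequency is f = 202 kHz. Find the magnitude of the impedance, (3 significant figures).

ω = 2πf = 1.269e+06 rad/s
X_C = 1/(ωC) = 2020 Ω
Z = 5100 − j2020 Ω
|Z| = √(5100² + 2020²) = 5490 Ω

5490 Ω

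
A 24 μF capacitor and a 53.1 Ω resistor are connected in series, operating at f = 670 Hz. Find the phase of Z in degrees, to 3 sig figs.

-10.6°

ω = 2πf = 4210 rad/s
X_C = 1/(ωC) = 9.90 Ω
Z = 53.1 − j9.90 Ω
|Z| = √(53.1² + 9.90²) = 54.0 Ω
∠Z = arctan(-9.90/53.1) = -10.6°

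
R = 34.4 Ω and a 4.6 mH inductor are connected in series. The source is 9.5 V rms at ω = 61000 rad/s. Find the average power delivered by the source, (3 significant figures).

X_L = ωL = 281 Ω
Z = 34.4 + j281 Ω
|Z| = √(34.4² + 281²) = 283 Ω
∠Z = arctan(281/34.4) = 83.0°
I = V/|Z| = 33.6 mA
P = VI cos φ = 9.5 × 0.0336 × cos(83.0°) = 38.8 mW

38.8 mW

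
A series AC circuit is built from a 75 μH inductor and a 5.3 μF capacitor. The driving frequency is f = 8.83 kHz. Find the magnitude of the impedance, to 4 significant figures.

0.7602 Ω

ω = 2πf = 55480 rad/s
X_L = ωL = 4.161 Ω
X_C = 1/(ωC) = 3.401 Ω
Net reactance X = X_L − X_C = 0.7602 Ω
Z = j0.7602 Ω
|Z| = √(0² + 0.7602²) = 0.7602 Ω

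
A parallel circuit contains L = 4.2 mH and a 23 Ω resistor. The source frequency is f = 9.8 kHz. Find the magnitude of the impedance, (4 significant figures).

22.91 Ω

ω = 2πf = 61580 rad/s
X_L = ωL = 258.6 Ω
Parallel: admittances add. Y = 1/R + 1/(jωL)
Y = (0.04348 − j0.003867) S
|Y| = 0.04365 S → |Z| = 1/|Y| = 22.91 Ω, ∠Z = −∠Y = 5.082°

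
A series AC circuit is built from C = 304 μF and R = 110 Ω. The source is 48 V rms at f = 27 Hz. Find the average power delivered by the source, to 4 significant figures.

ω = 2πf = 169.6 rad/s
X_C = 1/(ωC) = 19.39 Ω
Z = 110.0 − j19.39 Ω
|Z| = √(110.0² + 19.39²) = 111.7 Ω
∠Z = arctan(-19.39/110.0) = -9.997°
I = V/|Z| = 429.7 mA
P = VI cos φ = 48 × 0.4297 × cos(-9.997°) = 20.31 W

20.31 W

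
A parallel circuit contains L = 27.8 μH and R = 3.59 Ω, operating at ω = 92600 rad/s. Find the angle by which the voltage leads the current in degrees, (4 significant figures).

X_L = ωL = 2.574 Ω
Parallel: admittances add. Y = 1/R + 1/(jωL)
Y = (0.2786 − j0.3885) S
|Y| = 0.4780 S → |Z| = 1/|Y| = 2.092 Ω, ∠Z = −∠Y = 54.36°

54.36°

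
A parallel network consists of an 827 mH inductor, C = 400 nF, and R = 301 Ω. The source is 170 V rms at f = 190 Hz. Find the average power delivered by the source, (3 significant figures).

96.0 W

ω = 2πf = 1194 rad/s
X_L = ωL = 987 Ω
X_C = 1/(ωC) = 2090 Ω
Parallel: admittances add. Y = 1/R + 1/(jωL) + jωC
Y = (0.00332 − j0.000535) S
|Y| = 0.00337 S → |Z| = 1/|Y| = 297 Ω, ∠Z = −∠Y = 9.15°
I = V/|Z| = 572 mA
P = VI cos φ = 170 × 0.572 × cos(9.15°) = 96.0 W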